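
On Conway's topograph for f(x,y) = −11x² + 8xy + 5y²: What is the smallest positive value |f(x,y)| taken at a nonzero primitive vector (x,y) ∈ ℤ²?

river: ρ → (5,12,-7)
river: ρ → (-7,16,1)
river: ρ → (1,16,-7)
river: ρ → (-7,12,5)
river: ρ → (5,8,-11)
river: ρ → (-11,14,2)
river: ρ → (2,14,-11)
river: ρ → (-11,8,5)
closes: descent 0, river 8
min |a| on river = 1

1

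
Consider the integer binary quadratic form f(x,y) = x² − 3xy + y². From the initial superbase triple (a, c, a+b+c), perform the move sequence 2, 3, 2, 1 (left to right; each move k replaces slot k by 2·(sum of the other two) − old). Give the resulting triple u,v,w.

start (1,1,-1) = (f(1,0),f(0,1),f(1,1))
replace slot 2: 2·(1+(-1)) − 1 = -1 → (1,-1,-1)
replace slot 3: 2·(1+(-1)) − (-1) = 1 → (1,-1,1)
replace slot 2: 2·(1+1) − (-1) = 5 → (1,5,1)
replace slot 1: 2·(5+1) − 1 = 11 → (11,5,1)

11,5,1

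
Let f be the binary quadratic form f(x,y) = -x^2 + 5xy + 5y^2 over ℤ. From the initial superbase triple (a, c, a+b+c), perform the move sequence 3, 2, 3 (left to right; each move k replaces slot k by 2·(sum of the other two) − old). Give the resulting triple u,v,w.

start (-1,5,9) = (f(1,0),f(0,1),f(1,1))
replace slot 3: 2·((-1)+5) − 9 = -1 → (-1,5,-1)
replace slot 2: 2·((-1)+(-1)) − 5 = -9 → (-1,-9,-1)
replace slot 3: 2·((-1)+(-9)) − (-1) = -19 → (-1,-9,-19)

-1,-9,-19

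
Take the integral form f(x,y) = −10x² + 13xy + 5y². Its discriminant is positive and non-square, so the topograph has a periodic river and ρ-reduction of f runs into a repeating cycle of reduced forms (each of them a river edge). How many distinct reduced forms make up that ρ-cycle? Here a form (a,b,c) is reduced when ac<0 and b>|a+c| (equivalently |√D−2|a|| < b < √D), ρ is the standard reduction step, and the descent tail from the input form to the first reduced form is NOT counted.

D = 369, ⌊√D⌋ = 19
river: ρ → (5,17,-4)
river: ρ → (-4,15,9)
river: ρ → (9,3,-10)
river: ρ → (-10,17,2)
river: ρ → (2,19,-1)
river: ρ → (-1,19,2)
river: ρ → (2,17,-10)
river: ρ → (-10,3,9)
river: ρ → (9,15,-4)
river: ρ → (-4,17,5)
river: ρ → (5,13,-10)
river: ρ → (-10,7,8)
river: ρ → (8,9,-9)
river: ρ → (-9,9,8)
river: ρ → (8,7,-10)
river: ρ → (-10,13,5)
ρ-cycle length = 16 (tail of 0 descent steps not counted)

16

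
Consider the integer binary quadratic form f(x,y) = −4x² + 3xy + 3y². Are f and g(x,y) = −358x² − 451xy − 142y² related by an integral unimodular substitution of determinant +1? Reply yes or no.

D₁ = 57, D₂ = 57
river cycle of f (length 6): (3, 3, -4), (-4, 5, 2), (2, 7, -1), (-1, 7, 2), (2, 5, -4), (-4, 3, 3)
river cycle of g (length 6): (-4, 3, 3), (3, 3, -4), (-4, 5, 2), (2, 7, -1), (-1, 7, 2), (2, 5, -4)
cycles coincide ⇒ equivalent

yes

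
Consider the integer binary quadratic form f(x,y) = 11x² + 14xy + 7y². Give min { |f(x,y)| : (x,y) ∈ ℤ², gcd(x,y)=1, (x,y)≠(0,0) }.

translate: b→-8 (≡14 mod 22), so (11,14,7)→(11,-8,4)
flip: (11,-8,4)→(4,8,11)
translate: b→0 (≡8 mod 8), so (4,8,11)→(4,0,7)
reduced (well bottom): (4,0,7) with a≤c, −a<b≤a
well minimum = a = 4

4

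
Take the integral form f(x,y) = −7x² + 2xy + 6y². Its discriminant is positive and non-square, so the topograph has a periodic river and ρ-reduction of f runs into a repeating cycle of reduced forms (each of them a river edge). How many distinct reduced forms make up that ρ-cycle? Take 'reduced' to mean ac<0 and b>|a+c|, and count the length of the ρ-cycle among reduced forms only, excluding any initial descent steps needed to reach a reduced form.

D = 172, ⌊√D⌋ = 13
river: ρ → (6,10,-3)
river: ρ → (-3,8,9)
river: ρ → (9,10,-2)
river: ρ → (-2,10,9)
river: ρ → (9,8,-3)
river: ρ → (-3,10,6)
river: ρ → (6,2,-7)
river: ρ → (-7,12,1)
river: ρ → (1,12,-7)
river: ρ → (-7,2,6)
ρ-cycle length = 10 (tail of 0 descent steps not counted)

10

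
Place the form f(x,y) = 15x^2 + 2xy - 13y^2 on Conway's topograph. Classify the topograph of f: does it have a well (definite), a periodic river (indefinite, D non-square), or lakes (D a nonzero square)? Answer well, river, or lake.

D = b²−4ac = 2² − 4·15·(-13) = 784
D = 28² is a perfect square ⇒ form factors over ℤ ⇒ lakes

lake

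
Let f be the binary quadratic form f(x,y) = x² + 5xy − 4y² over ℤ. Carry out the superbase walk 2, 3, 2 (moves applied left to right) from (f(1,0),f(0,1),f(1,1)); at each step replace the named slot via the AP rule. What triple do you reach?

start (1,-4,2) = (f(1,0),f(0,1),f(1,1))
replace slot 2: 2·(1+2) − (-4) = 10 → (1,10,2)
replace slot 3: 2·(1+10) − 2 = 20 → (1,10,20)
replace slot 2: 2·(1+20) − 10 = 32 → (1,32,20)

1,32,20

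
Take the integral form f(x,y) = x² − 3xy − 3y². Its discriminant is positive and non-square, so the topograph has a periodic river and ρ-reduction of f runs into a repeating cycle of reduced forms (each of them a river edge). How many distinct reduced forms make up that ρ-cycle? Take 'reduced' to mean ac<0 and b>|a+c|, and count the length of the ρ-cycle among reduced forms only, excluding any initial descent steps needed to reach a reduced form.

D = 21, ⌊√D⌋ = 4
descent: ρ → (-3,3,1)  [lands on river]
river: ρ → (1,3,-3)
ρ-cycle length = 2 (tail of 1 descent step not counted)

2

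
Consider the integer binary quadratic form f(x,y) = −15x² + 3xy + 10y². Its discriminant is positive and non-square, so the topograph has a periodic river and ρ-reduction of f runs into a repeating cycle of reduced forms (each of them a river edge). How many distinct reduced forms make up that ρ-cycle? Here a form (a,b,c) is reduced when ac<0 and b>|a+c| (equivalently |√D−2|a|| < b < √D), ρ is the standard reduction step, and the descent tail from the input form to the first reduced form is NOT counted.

D = 609, ⌊√D⌋ = 24
descent: ρ → (10,17,-8)  [lands on river]
river: ρ → (-8,15,12)
river: ρ → (12,9,-11)
river: ρ → (-11,13,10)
river: ρ → (10,7,-14)
river: ρ → (-14,21,3)
river: ρ → (3,21,-14)
river: ρ → (-14,7,10)
river: ρ → (10,13,-11)
river: ρ → (-11,9,12)
river: ρ → (12,15,-8)
river: ρ → (-8,17,10)
river: ρ → (10,23,-2)
river: ρ → (-2,21,21)
river: ρ → (21,21,-2)
river: ρ → (-2,23,10)
ρ-cycle length = 16 (tail of 1 descent step not counted)

16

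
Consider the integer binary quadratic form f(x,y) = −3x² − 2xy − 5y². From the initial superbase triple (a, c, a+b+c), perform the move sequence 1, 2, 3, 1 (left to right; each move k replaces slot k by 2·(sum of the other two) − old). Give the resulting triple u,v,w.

start (-3,-5,-10) = (f(1,0),f(0,1),f(1,1))
replace slot 1: 2·((-5)+(-10)) − (-3) = -27 → (-27,-5,-10)
replace slot 2: 2·((-27)+(-10)) − (-5) = -69 → (-27,-69,-10)
replace slot 3: 2·((-27)+(-69)) − (-10) = -182 → (-27,-69,-182)
replace slot 1: 2·((-69)+(-182)) − (-27) = -475 → (-475,-69,-182)

-475,-69,-182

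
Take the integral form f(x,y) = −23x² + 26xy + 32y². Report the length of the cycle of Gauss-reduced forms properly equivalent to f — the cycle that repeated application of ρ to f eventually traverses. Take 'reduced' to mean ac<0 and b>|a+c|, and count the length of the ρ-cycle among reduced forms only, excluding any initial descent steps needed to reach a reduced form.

D = 3620, ⌊√D⌋ = 60
river: ρ → (32,38,-17)
river: ρ → (-17,30,40)
river: ρ → (40,50,-7)
river: ρ → (-7,48,47)
river: ρ → (47,46,-8)
river: ρ → (-8,50,35)
river: ρ → (35,20,-23)
river: ρ → (-23,26,32)
ρ-cycle length = 8 (tail of 0 descent steps not counted)

8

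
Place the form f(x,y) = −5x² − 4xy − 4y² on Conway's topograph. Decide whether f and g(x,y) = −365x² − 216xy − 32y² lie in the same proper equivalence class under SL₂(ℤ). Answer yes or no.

D₁ = -64, D₂ = -64
f is negative-definite; reduce −f:
−f: flip: (5,4,4)→(4,-4,5)
−f: translate: b→4 (≡-4 mod 8), so (4,-4,5)→(4,4,5)
−f: reduced (well bottom): (4,4,5) with a≤c, −a<b≤a
flip sign back: reduced form of f is (-4,-4,-5)
g is negative-definite; reduce −g:
−g: flip: (365,216,32)→(32,-216,365)
−g: translate: b→-24 (≡-216 mod 64), so (32,-216,365)→(32,-24,5)
−g: flip: (32,-24,5)→(5,24,32)
−g: translate: b→4 (≡24 mod 10), so (5,24,32)→(5,4,4)
−g: flip: (5,4,4)→(4,-4,5)
−g: translate: b→4 (≡-4 mod 8), so (4,-4,5)→(4,4,5)
−g: reduced (well bottom): (4,4,5) with a≤c, −a<b≤a
flip sign back: reduced form of g is (-4,-4,-5)
reduced forms (-4, -4, -5) vs (-4, -4, -5) ⇒ equivalent

yes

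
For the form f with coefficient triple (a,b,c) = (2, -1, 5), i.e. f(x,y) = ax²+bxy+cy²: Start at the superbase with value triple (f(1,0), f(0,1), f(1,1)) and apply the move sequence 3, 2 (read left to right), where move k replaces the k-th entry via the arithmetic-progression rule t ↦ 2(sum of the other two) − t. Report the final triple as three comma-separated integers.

start (2,5,6) = (f(1,0),f(0,1),f(1,1))
replace slot 3: 2·(2+5) − 6 = 8 → (2,5,8)
replace slot 2: 2·(2+8) − 5 = 15 → (2,15,8)

2,15,8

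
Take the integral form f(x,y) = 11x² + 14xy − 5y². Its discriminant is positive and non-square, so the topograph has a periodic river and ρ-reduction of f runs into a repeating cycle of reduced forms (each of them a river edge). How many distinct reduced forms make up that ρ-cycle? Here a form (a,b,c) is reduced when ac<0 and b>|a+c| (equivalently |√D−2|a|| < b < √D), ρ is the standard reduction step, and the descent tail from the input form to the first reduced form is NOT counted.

D = 416, ⌊√D⌋ = 20
river: ρ → (-5,16,8)
river: ρ → (8,16,-5)
river: ρ → (-5,14,11)
river: ρ → (11,8,-8)
river: ρ → (-8,8,11)
river: ρ → (11,14,-5)
ρ-cycle length = 6 (tail of 0 descent steps not counted)

6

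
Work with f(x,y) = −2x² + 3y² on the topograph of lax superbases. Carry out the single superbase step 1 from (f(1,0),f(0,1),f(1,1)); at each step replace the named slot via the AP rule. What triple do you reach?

start (-2,3,1) = (f(1,0),f(0,1),f(1,1))
replace slot 1: 2·(3+1) − (-2) = 10 → (10,3,1)

10,3,1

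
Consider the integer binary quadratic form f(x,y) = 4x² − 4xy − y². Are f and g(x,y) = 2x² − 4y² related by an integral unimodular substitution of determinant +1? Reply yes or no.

D₁ = 32, D₂ = 32
river cycle of f (length 2): (-1, 4, 4), (4, 4, -1)
river cycle of g (length 2): (2, 4, -2), (-2, 4, 2)
cycles differ ⇒ inequivalent

no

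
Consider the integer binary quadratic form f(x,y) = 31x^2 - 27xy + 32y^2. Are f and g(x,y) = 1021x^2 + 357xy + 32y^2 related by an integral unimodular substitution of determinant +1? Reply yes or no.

D₁ = -3239, D₂ = -3239
f: reduced (well bottom): (31,-27,32) with a≤c, −a<b≤a
g: flip: (1021,357,32)→(32,-357,1021)
g: translate: b→27 (≡-357 mod 64), so (32,-357,1021)→(32,27,31)
g: flip: (32,27,31)→(31,-27,32)
g: reduced (well bottom): (31,-27,32) with a≤c, −a<b≤a
reduced forms (31, -27, 32) vs (31, -27, 32) ⇒ equivalent

yes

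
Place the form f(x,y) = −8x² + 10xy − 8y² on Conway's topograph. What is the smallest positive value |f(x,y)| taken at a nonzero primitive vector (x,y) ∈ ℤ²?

translate: b→6 (≡-10 mod 16), so (8,-10,8)→(8,6,6)
flip: (8,6,6)→(6,-6,8)
translate: b→6 (≡-6 mod 12), so (6,-6,8)→(6,6,8)
reduced (well bottom): (6,6,8) with a≤c, −a<b≤a
well minimum |f| = |-6| = 6 (negative-definite)

6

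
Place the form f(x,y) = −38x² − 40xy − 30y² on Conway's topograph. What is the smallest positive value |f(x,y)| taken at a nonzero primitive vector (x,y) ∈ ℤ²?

translate: b→-36 (≡40 mod 76), so (38,40,30)→(38,-36,28)
flip: (38,-36,28)→(28,36,38)
translate: b→-20 (≡36 mod 56), so (28,36,38)→(28,-20,30)
reduced (well bottom): (28,-20,30) with a≤c, −a<b≤a
well minimum |f| = |-28| = 28 (negative-definite)

28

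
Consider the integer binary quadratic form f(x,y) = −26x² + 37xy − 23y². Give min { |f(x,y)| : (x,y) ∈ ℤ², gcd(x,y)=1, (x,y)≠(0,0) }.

translate: b→15 (≡-37 mod 52), so (26,-37,23)→(26,15,12)
flip: (26,15,12)→(12,-15,26)
translate: b→9 (≡-15 mod 24), so (12,-15,26)→(12,9,23)
reduced (well bottom): (12,9,23) with a≤c, −a<b≤a
well minimum |f| = |-12| = 12 (negative-definite)

12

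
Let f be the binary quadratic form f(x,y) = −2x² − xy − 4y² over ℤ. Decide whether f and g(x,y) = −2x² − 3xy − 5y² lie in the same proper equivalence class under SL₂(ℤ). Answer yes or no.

D₁ = -31, D₂ = -31
f is negative-definite; reduce −f:
−f: reduced (well bottom): (2,1,4) with a≤c, −a<b≤a
flip sign back: reduced form of f is (-2,-1,-4)
g is negative-definite; reduce −g:
−g: translate: b→-1 (≡3 mod 4), so (2,3,5)→(2,-1,4)
−g: reduced (well bottom): (2,-1,4) with a≤c, −a<b≤a
flip sign back: reduced form of g is (-2,1,-4)
reduced forms (-2, -1, -4) vs (-2, 1, -4) ⇒ inequivalent

no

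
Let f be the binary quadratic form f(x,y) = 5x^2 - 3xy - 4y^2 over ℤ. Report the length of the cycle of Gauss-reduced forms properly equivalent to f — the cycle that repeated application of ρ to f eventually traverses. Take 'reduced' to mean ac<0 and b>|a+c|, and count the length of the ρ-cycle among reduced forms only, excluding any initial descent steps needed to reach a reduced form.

D = 89, ⌊√D⌋ = 9
descent: ρ → (-4,3,5)  [lands on river]
river: ρ → (5,7,-2)
river: ρ → (-2,9,1)
river: ρ → (1,9,-2)
river: ρ → (-2,7,5)
river: ρ → (5,3,-4)
river: ρ → (-4,5,4)
river: ρ → (4,3,-5)
river: ρ → (-5,7,2)
river: ρ → (2,9,-1)
river: ρ → (-1,9,2)
river: ρ → (2,7,-5)
river: ρ → (-5,3,4)
river: ρ → (4,5,-4)
ρ-cycle length = 14 (tail of 1 descent step not counted)

14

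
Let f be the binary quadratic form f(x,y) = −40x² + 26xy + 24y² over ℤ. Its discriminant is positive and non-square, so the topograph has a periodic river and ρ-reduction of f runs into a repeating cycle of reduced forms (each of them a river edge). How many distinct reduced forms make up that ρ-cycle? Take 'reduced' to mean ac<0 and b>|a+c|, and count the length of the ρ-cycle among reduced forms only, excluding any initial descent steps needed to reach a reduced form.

D = 4516, ⌊√D⌋ = 67
river: ρ → (24,22,-42)
river: ρ → (-42,62,4)
river: ρ → (4,66,-10)
river: ρ → (-10,54,40)
river: ρ → (40,26,-24)
river: ρ → (-24,22,42)
river: ρ → (42,62,-4)
river: ρ → (-4,66,10)
river: ρ → (10,54,-40)
river: ρ → (-40,26,24)
ρ-cycle length = 10 (tail of 0 descent steps not counted)

10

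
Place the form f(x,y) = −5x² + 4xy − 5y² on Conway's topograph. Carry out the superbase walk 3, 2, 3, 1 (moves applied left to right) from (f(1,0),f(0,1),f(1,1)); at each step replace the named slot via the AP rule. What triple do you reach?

start (-5,-5,-6) = (f(1,0),f(0,1),f(1,1))
replace slot 3: 2·((-5)+(-5)) − (-6) = -14 → (-5,-5,-14)
replace slot 2: 2·((-5)+(-14)) − (-5) = -33 → (-5,-33,-14)
replace slot 3: 2·((-5)+(-33)) − (-14) = -62 → (-5,-33,-62)
replace slot 1: 2·((-33)+(-62)) − (-5) = -185 → (-185,-33,-62)

-185,-33,-62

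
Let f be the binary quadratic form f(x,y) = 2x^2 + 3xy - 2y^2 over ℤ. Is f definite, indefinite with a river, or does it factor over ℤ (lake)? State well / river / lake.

D = b²−4ac = 3² − 4·2·(-2) = 25
D = 5² is a perfect square ⇒ form factors over ℤ ⇒ lakes

lake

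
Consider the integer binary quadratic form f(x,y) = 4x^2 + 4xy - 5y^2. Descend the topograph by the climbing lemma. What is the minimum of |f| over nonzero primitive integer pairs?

river: ρ → (-5,6,3)
river: ρ → (3,6,-5)
river: ρ → (-5,4,4)
river: ρ → (4,4,-5)
closes: descent 0, river 4
min |a| on river = 3

3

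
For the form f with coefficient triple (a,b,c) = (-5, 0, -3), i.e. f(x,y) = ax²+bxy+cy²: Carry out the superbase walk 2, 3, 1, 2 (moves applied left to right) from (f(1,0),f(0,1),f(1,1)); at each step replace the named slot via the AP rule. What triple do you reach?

start (-5,-3,-8) = (f(1,0),f(0,1),f(1,1))
replace slot 2: 2·((-5)+(-8)) − (-3) = -23 → (-5,-23,-8)
replace slot 3: 2·((-5)+(-23)) − (-8) = -48 → (-5,-23,-48)
replace slot 1: 2·((-23)+(-48)) − (-5) = -137 → (-137,-23,-48)
replace slot 2: 2·((-137)+(-48)) − (-23) = -347 → (-137,-347,-48)

-137,-347,-48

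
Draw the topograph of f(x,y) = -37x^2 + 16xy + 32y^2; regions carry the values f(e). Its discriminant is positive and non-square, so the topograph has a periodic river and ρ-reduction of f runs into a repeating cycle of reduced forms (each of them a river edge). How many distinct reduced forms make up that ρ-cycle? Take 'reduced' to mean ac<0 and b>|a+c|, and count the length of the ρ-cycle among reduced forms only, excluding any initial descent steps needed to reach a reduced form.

D = 4992, ⌊√D⌋ = 70
river: ρ → (32,48,-21)
river: ρ → (-21,36,44)
river: ρ → (44,52,-13)
river: ρ → (-13,52,44)
river: ρ → (44,36,-21)
river: ρ → (-21,48,32)
river: ρ → (32,16,-37)
river: ρ → (-37,58,11)
river: ρ → (11,52,-52)
river: ρ → (-52,52,11)
river: ρ → (11,58,-37)
river: ρ → (-37,16,32)
ρ-cycle length = 12 (tail of 0 descent steps not counted)

12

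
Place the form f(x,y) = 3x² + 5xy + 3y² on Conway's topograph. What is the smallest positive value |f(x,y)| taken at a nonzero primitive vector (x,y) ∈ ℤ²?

translate: b→-1 (≡5 mod 6), so (3,5,3)→(3,-1,1)
flip: (3,-1,1)→(1,1,3)
reduced (well bottom): (1,1,3) with a≤c, −a<b≤a
well minimum = a = 1

1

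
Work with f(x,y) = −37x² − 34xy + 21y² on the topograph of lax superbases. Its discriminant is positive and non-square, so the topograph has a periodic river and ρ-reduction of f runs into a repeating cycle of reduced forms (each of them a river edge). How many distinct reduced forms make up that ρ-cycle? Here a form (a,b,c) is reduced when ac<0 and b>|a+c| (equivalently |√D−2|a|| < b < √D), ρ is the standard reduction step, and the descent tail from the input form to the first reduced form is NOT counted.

D = 4264, ⌊√D⌋ = 65
descent: ρ → (21,34,-37)  [lands on river]
river: ρ → (-37,40,18)
river: ρ → (18,32,-45)
river: ρ → (-45,58,5)
river: ρ → (5,62,-21)
river: ρ → (-21,64,2)
river: ρ → (2,64,-21)
river: ρ → (-21,62,5)
river: ρ → (5,58,-45)
river: ρ → (-45,32,18)
river: ρ → (18,40,-37)
river: ρ → (-37,34,21)
river: ρ → (21,50,-21)
river: ρ → (-21,34,37)
river: ρ → (37,40,-18)
river: ρ → (-18,32,45)
river: ρ → (45,58,-5)
river: ρ → (-5,62,21)
river: ρ → (21,64,-2)
river: ρ → (-2,64,21)
river: ρ → (21,62,-5)
river: ρ → (-5,58,45)
river: ρ → (45,32,-18)
river: ρ → (-18,40,37)
river: ρ → (37,34,-21)
river: ρ → (-21,50,21)
ρ-cycle length = 26 (tail of 1 descent step not counted)

26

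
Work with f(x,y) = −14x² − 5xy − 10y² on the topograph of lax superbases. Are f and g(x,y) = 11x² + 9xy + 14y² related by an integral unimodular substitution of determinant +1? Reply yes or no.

D₁ = -535, D₂ = -535
f is negative-definite; reduce −f:
−f: flip: (14,5,10)→(10,-5,14)
−f: reduced (well bottom): (10,-5,14) with a≤c, −a<b≤a
flip sign back: reduced form of f is (-10,5,-14)
g: reduced (well bottom): (11,9,14) with a≤c, −a<b≤a
reduced forms (-10, 5, -14) vs (11, 9, 14) ⇒ inequivalent

no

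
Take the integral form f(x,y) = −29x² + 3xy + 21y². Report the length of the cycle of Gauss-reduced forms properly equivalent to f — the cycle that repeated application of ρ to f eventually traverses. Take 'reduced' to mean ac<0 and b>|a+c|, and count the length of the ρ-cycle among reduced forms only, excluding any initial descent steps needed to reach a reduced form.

D = 2445, ⌊√D⌋ = 49
descent: ρ → (21,39,-11)  [lands on river]
river: ρ → (-11,49,1)
river: ρ → (1,49,-11)
river: ρ → (-11,39,21)
river: ρ → (21,45,-5)
river: ρ → (-5,45,21)
ρ-cycle length = 6 (tail of 1 descent step not counted)

6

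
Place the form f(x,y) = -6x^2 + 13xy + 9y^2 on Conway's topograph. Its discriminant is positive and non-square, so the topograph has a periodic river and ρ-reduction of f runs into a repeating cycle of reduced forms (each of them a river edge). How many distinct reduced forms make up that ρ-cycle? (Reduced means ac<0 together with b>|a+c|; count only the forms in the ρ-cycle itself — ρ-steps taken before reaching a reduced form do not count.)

D = 385, ⌊√D⌋ = 19
river: ρ → (9,5,-10)
river: ρ → (-10,15,4)
river: ρ → (4,17,-6)
river: ρ → (-6,19,1)
river: ρ → (1,19,-6)
river: ρ → (-6,17,4)
river: ρ → (4,15,-10)
river: ρ → (-10,5,9)
river: ρ → (9,13,-6)
river: ρ → (-6,11,11)
river: ρ → (11,11,-6)
river: ρ → (-6,13,9)
ρ-cycle length = 12 (tail of 0 descent steps not counted)

12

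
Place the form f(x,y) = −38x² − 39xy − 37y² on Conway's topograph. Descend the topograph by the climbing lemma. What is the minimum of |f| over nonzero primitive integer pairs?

translate: b→-37 (≡39 mod 76), so (38,39,37)→(38,-37,36)
flip: (38,-37,36)→(36,37,38)
translate: b→-35 (≡37 mod 72), so (36,37,38)→(36,-35,37)
reduced (well bottom): (36,-35,37) with a≤c, −a<b≤a
well minimum |f| = |-36| = 36 (negative-definite)

36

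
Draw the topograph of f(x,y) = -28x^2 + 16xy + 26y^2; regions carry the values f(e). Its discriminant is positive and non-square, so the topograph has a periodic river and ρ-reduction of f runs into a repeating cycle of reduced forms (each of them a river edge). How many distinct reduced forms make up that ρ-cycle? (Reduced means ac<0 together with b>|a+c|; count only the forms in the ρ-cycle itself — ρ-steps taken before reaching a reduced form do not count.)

D = 3168, ⌊√D⌋ = 56
river: ρ → (26,36,-18)
river: ρ → (-18,36,26)
river: ρ → (26,16,-28)
river: ρ → (-28,40,14)
river: ρ → (14,44,-22)
river: ρ → (-22,44,14)
river: ρ → (14,40,-28)
river: ρ → (-28,16,26)
ρ-cycle length = 8 (tail of 0 descent steps not counted)

8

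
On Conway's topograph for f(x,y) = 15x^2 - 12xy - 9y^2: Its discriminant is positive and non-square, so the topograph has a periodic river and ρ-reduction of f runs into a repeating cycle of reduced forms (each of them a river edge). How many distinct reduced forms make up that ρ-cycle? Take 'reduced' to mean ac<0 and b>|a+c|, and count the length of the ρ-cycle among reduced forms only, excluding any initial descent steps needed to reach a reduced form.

D = 684, ⌊√D⌋ = 26
descent: ρ → (-9,12,15)  [lands on river]
river: ρ → (15,18,-6)
river: ρ → (-6,18,15)
river: ρ → (15,12,-9)
river: ρ → (-9,24,3)
river: ρ → (3,24,-9)
ρ-cycle length = 6 (tail of 1 descent step not counted)

6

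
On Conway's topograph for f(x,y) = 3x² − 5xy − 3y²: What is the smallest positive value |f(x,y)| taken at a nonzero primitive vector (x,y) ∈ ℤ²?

descent: ρ → (-3,5,3)  [lands on river]
river: ρ → (3,7,-1)
river: ρ → (-1,7,3)
river: ρ → (3,5,-3)
river: ρ → (-3,7,1)
river: ρ → (1,7,-3)
closes: descent 1, river 6
min |a| on river = 1

1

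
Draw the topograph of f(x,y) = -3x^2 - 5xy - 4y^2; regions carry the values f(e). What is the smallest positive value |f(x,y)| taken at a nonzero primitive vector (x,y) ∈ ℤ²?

translate: b→-1 (≡5 mod 6), so (3,5,4)→(3,-1,2)
flip: (3,-1,2)→(2,1,3)
reduced (well bottom): (2,1,3) with a≤c, −a<b≤a
well minimum |f| = |-2| = 2 (negative-definite)

2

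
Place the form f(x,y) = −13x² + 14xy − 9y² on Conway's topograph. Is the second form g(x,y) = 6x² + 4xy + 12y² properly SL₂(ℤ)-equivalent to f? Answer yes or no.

D₁ = -272, D₂ = -272
f is negative-definite; reduce −f:
−f: translate: b→12 (≡-14 mod 26), so (13,-14,9)→(13,12,8)
−f: flip: (13,12,8)→(8,-12,13)
−f: translate: b→4 (≡-12 mod 16), so (8,-12,13)→(8,4,9)
−f: reduced (well bottom): (8,4,9) with a≤c, −a<b≤a
flip sign back: reduced form of f is (-8,-4,-9)
g: reduced (well bottom): (6,4,12) with a≤c, −a<b≤a
reduced forms (-8, -4, -9) vs (6, 4, 12) ⇒ inequivalent

no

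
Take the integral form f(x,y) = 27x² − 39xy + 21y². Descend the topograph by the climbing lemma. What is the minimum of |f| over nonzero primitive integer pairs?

translate: b→15 (≡-39 mod 54), so (27,-39,21)→(27,15,9)
flip: (27,15,9)→(9,-15,27)
translate: b→3 (≡-15 mod 18), so (9,-15,27)→(9,3,21)
reduced (well bottom): (9,3,21) with a≤c, −a<b≤a
well minimum = a = 9

9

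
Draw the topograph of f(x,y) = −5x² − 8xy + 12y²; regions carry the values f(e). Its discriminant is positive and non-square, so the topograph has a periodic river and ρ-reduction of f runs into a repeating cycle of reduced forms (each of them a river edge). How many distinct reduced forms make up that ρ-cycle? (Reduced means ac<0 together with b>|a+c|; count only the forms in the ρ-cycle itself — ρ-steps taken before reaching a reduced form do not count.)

D = 304, ⌊√D⌋ = 17
descent: ρ → (12,8,-5)  [lands on river]
river: ρ → (-5,12,8)
river: ρ → (8,4,-9)
river: ρ → (-9,14,3)
river: ρ → (3,16,-4)
river: ρ → (-4,16,3)
river: ρ → (3,14,-9)
river: ρ → (-9,4,8)
river: ρ → (8,12,-5)
river: ρ → (-5,8,12)
river: ρ → (12,16,-1)
river: ρ → (-1,16,12)
ρ-cycle length = 12 (tail of 1 descent step not counted)

12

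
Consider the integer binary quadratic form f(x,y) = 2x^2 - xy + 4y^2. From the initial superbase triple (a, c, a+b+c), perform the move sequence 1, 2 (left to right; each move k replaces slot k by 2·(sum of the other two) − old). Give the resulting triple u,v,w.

start (2,4,5) = (f(1,0),f(0,1),f(1,1))
replace slot 1: 2·(4+5) − 2 = 16 → (16,4,5)
replace slot 2: 2·(16+5) − 4 = 38 → (16,38,5)

16,38,5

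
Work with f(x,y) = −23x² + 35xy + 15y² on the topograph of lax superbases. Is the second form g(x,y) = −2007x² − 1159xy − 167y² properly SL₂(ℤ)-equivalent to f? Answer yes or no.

D₁ = 2605, D₂ = 2605
river cycle of f (length 10): (15, 25, -33), (-33, 41, 7), (7, 43, -27), (-27, 11, 23), (23, 35, -15), (-15, 25, 33), (33, 41, -7), (-7, 43, 27), (27, 11, -23), (-23, 35, 15)
river cycle of g (length 10): (-33, 41, 7), (7, 43, -27), (-27, 11, 23), (23, 35, -15), (-15, 25, 33), (33, 41, -7), (-7, 43, 27), (27, 11, -23), (-23, 35, 15), (15, 25, -33)
cycles coincide ⇒ equivalent

yes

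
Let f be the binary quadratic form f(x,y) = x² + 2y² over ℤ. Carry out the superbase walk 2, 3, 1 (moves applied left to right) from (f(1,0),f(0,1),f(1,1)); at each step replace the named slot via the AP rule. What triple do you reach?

start (1,2,3) = (f(1,0),f(0,1),f(1,1))
replace slot 2: 2·(1+3) − 2 = 6 → (1,6,3)
replace slot 3: 2·(1+6) − 3 = 11 → (1,6,11)
replace slot 1: 2·(6+11) − 1 = 33 → (33,6,11)

33,6,11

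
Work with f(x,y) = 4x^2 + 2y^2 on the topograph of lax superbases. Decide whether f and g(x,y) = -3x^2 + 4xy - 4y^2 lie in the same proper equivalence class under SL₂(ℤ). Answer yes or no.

D₁ = -32, D₂ = -32
f: flip: (4,0,2)→(2,0,4)
f: reduced (well bottom): (2,0,4) with a≤c, −a<b≤a
g is negative-definite; reduce −g:
−g: translate: b→2 (≡-4 mod 6), so (3,-4,4)→(3,2,3)
−g: reduced (well bottom): (3,2,3) with a≤c, −a<b≤a
flip sign back: reduced form of g is (-3,-2,-3)
reduced forms (2, 0, 4) vs (-3, -2, -3) ⇒ inequivalent

no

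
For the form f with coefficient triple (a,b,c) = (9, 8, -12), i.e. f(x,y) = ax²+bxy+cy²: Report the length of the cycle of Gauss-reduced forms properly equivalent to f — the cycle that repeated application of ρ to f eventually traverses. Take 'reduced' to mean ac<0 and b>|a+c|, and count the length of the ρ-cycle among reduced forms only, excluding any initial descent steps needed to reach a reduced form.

D = 496, ⌊√D⌋ = 22
river: ρ → (-12,16,5)
river: ρ → (5,14,-15)
river: ρ → (-15,16,4)
river: ρ → (4,16,-15)
river: ρ → (-15,14,5)
river: ρ → (5,16,-12)
river: ρ → (-12,8,9)
river: ρ → (9,10,-11)
river: ρ → (-11,12,8)
river: ρ → (8,20,-3)
river: ρ → (-3,22,1)
river: ρ → (1,22,-3)
river: ρ → (-3,20,8)
river: ρ → (8,12,-11)
river: ρ → (-11,10,9)
river: ρ → (9,8,-12)
ρ-cycle length = 16 (tail of 0 descent steps not counted)

16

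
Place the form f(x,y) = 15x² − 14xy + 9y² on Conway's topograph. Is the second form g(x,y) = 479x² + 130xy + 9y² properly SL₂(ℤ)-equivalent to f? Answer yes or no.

D₁ = -344, D₂ = -344
f: flip: (15,-14,9)→(9,14,15)
f: translate: b→-4 (≡14 mod 18), so (9,14,15)→(9,-4,10)
f: reduced (well bottom): (9,-4,10) with a≤c, −a<b≤a
g: flip: (479,130,9)→(9,-130,479)
g: translate: b→-4 (≡-130 mod 18), so (9,-130,479)→(9,-4,10)
g: reduced (well bottom): (9,-4,10) with a≤c, −a<b≤a
reduced forms (9, -4, 10) vs (9, -4, 10) ⇒ equivalent

yes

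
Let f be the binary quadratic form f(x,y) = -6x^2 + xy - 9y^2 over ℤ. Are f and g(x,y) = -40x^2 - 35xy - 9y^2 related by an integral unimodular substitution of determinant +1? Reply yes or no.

D₁ = -215, D₂ = -215
f is negative-definite; reduce −f:
−f: reduced (well bottom): (6,-1,9) with a≤c, −a<b≤a
flip sign back: reduced form of f is (-6,1,-9)
g is negative-definite; reduce −g:
−g: flip: (40,35,9)→(9,-35,40)
−g: translate: b→1 (≡-35 mod 18), so (9,-35,40)→(9,1,6)
−g: flip: (9,1,6)→(6,-1,9)
−g: reduced (well bottom): (6,-1,9) with a≤c, −a<b≤a
flip sign back: reduced form of g is (-6,1,-9)
reduced forms (-6, 1, -9) vs (-6, 1, -9) ⇒ equivalent

yes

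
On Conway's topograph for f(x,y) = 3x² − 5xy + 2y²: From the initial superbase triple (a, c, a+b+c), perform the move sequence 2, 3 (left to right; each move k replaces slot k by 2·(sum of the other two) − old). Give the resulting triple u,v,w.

start (3,2,0) = (f(1,0),f(0,1),f(1,1))
replace slot 2: 2·(3+0) − 2 = 4 → (3,4,0)
replace slot 3: 2·(3+4) − 0 = 14 → (3,4,14)

3,4,14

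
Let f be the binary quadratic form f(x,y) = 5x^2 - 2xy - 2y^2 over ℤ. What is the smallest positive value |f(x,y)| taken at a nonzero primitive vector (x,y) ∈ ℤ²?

descent: ρ → (-2,6,1)  [lands on river]
river: ρ → (1,6,-2)
closes: descent 1, river 2
min |a| on river = 1

1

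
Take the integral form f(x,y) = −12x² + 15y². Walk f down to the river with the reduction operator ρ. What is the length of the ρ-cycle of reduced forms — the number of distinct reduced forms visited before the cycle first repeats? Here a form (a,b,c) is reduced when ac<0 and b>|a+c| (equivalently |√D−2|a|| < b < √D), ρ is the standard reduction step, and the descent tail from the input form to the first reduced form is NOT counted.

D = 720, ⌊√D⌋ = 26
descent: ρ → (15,0,-12)
descent: ρ → (-12,24,3)  [lands on river]
river: ρ → (3,24,-12)
ρ-cycle length = 2 (tail of 2 descent steps not counted)

2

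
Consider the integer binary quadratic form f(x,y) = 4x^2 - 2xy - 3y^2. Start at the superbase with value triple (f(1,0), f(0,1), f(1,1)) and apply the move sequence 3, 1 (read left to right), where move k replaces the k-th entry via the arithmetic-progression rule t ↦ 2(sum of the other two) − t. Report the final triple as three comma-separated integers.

start (4,-3,-1) = (f(1,0),f(0,1),f(1,1))
replace slot 3: 2·(4+(-3)) − (-1) = 3 → (4,-3,3)
replace slot 1: 2·((-3)+3) − 4 = -4 → (-4,-3,3)

-4,-3,3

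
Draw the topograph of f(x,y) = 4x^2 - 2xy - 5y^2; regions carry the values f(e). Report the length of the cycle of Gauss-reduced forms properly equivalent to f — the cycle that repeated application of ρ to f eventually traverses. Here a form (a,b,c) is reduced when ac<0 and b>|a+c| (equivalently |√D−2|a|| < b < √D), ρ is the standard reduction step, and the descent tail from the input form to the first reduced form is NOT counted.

D = 84, ⌊√D⌋ = 9
descent: ρ → (-5,2,4)  [lands on river]
river: ρ → (4,6,-3)
river: ρ → (-3,6,4)
river: ρ → (4,2,-5)
river: ρ → (-5,8,1)
river: ρ → (1,8,-5)
ρ-cycle length = 6 (tail of 1 descent step not counted)

6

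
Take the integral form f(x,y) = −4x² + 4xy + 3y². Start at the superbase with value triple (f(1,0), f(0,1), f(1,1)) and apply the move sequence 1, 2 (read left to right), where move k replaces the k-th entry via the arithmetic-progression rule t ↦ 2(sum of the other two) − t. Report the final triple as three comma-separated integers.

start (-4,3,3) = (f(1,0),f(0,1),f(1,1))
replace slot 1: 2·(3+3) − (-4) = 16 → (16,3,3)
replace slot 2: 2·(16+3) − 3 = 35 → (16,35,3)

16,35,3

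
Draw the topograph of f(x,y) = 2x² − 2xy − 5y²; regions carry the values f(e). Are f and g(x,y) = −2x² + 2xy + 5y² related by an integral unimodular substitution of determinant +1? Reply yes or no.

D₁ = 44, D₂ = 44
river cycle of f (length 2): (2, 6, -1), (-1, 6, 2)
river cycle of g (length 2): (-2, 6, 1), (1, 6, -2)
cycles differ ⇒ inequivalent

no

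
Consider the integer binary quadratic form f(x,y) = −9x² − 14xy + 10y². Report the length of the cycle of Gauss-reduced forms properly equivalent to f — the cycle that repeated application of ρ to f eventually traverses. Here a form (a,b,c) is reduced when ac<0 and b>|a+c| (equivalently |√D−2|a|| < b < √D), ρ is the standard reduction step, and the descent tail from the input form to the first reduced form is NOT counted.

D = 556, ⌊√D⌋ = 23
descent: ρ → (10,14,-9)  [lands on river]
river: ρ → (-9,22,2)
river: ρ → (2,22,-9)
river: ρ → (-9,14,10)
river: ρ → (10,6,-13)
river: ρ → (-13,20,3)
river: ρ → (3,22,-6)
river: ρ → (-6,14,15)
river: ρ → (15,16,-5)
river: ρ → (-5,14,18)
river: ρ → (18,22,-1)
river: ρ → (-1,22,18)
river: ρ → (18,14,-5)
river: ρ → (-5,16,15)
river: ρ → (15,14,-6)
river: ρ → (-6,22,3)
river: ρ → (3,20,-13)
river: ρ → (-13,6,10)
ρ-cycle length = 18 (tail of 1 descent step not counted)

18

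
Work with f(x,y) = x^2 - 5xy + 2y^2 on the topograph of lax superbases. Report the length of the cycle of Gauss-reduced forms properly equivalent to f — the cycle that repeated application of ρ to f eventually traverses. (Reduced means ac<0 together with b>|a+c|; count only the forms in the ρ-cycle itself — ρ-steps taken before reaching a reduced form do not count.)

D = 17, ⌊√D⌋ = 4
descent: ρ → (2,1,-2)  [lands on river]
river: ρ → (-2,3,1)
river: ρ → (1,3,-2)
river: ρ → (-2,1,2)
river: ρ → (2,3,-1)
river: ρ → (-1,3,2)
ρ-cycle length = 6 (tail of 1 descent step not counted)

6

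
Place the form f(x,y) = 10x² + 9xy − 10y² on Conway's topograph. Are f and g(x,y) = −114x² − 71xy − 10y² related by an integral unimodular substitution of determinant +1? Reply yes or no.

D₁ = 481, D₂ = 481
river cycle of f (length 30): (-10, 11, 9), (9, 7, -12), (-12, 17, 4), (4, 15, -16), (-16, 17, 3), (3, 19, -10), (-10, 21, 1), (1, 21, -10), (-10, 19, 3), (3, 17, -16), … (20 more)
river cycle of g (length 30): (-10, 11, 9), (9, 7, -12), (-12, 17, 4), (4, 15, -16), (-16, 17, 3), (3, 19, -10), (-10, 21, 1), (1, 21, -10), (-10, 19, 3), (3, 17, -16), … (20 more)
cycles coincide ⇒ equivalent

yes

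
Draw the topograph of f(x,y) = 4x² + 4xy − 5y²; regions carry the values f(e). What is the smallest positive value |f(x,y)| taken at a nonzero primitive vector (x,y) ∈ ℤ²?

river: ρ → (-5,6,3)
river: ρ → (3,6,-5)
river: ρ → (-5,4,4)
river: ρ → (4,4,-5)
closes: descent 0, river 4
min |a| on river = 3

3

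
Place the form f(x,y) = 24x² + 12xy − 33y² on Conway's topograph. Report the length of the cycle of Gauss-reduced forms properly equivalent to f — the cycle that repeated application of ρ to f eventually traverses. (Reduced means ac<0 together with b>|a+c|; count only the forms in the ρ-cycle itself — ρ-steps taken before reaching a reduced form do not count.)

D = 3312, ⌊√D⌋ = 57
river: ρ → (-33,54,3)
river: ρ → (3,54,-33)
river: ρ → (-33,12,24)
river: ρ → (24,36,-21)
river: ρ → (-21,48,12)
river: ρ → (12,48,-21)
river: ρ → (-21,36,24)
river: ρ → (24,12,-33)
ρ-cycle length = 8 (tail of 0 descent steps not counted)

8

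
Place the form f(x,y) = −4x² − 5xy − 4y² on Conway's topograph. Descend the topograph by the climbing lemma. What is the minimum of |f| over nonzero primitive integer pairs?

translate: b→-3 (≡5 mod 8), so (4,5,4)→(4,-3,3)
flip: (4,-3,3)→(3,3,4)
reduced (well bottom): (3,3,4) with a≤c, −a<b≤a
well minimum |f| = |-3| = 3 (negative-definite)

3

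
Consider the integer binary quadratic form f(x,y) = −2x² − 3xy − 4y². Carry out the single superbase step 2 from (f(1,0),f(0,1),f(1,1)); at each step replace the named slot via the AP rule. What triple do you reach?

start (-2,-4,-9) = (f(1,0),f(0,1),f(1,1))
replace slot 2: 2·((-2)+(-9)) − (-4) = -18 → (-2,-18,-9)

-2,-18,-9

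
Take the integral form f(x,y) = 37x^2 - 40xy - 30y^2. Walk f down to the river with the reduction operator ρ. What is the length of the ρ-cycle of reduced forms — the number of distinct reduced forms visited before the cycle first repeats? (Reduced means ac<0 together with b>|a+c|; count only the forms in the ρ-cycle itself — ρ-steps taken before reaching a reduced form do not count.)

D = 6040, ⌊√D⌋ = 77
descent: ρ → (-30,40,37)  [lands on river]
river: ρ → (37,34,-33)
river: ρ → (-33,32,38)
river: ρ → (38,44,-27)
river: ρ → (-27,64,18)
river: ρ → (18,44,-57)
river: ρ → (-57,70,5)
river: ρ → (5,70,-57)
river: ρ → (-57,44,18)
river: ρ → (18,64,-27)
river: ρ → (-27,44,38)
river: ρ → (38,32,-33)
river: ρ → (-33,34,37)
river: ρ → (37,40,-30)
river: ρ → (-30,20,47)
river: ρ → (47,74,-3)
river: ρ → (-3,76,22)
river: ρ → (22,56,-33)
river: ρ → (-33,76,2)
river: ρ → (2,76,-33)
river: ρ → (-33,56,22)
river: ρ → (22,76,-3)
river: ρ → (-3,74,47)
river: ρ → (47,20,-30)
ρ-cycle length = 24 (tail of 1 descent step not counted)

24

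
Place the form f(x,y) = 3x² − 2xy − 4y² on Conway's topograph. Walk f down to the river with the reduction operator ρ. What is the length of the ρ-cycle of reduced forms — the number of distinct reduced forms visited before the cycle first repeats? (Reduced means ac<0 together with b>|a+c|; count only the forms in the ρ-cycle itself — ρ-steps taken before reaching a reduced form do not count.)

D = 52, ⌊√D⌋ = 7
descent: ρ → (-4,2,3)  [lands on river]
river: ρ → (3,4,-3)
river: ρ → (-3,2,4)
river: ρ → (4,6,-1)
river: ρ → (-1,6,4)
river: ρ → (4,2,-3)
river: ρ → (-3,4,3)
river: ρ → (3,2,-4)
river: ρ → (-4,6,1)
river: ρ → (1,6,-4)
ρ-cycle length = 10 (tail of 1 descent step not counted)

10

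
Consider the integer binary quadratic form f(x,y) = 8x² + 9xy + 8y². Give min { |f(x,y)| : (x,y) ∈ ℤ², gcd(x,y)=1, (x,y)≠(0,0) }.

translate: b→-7 (≡9 mod 16), so (8,9,8)→(8,-7,7)
flip: (8,-7,7)→(7,7,8)
reduced (well bottom): (7,7,8) with a≤c, −a<b≤a
well minimum = a = 7

7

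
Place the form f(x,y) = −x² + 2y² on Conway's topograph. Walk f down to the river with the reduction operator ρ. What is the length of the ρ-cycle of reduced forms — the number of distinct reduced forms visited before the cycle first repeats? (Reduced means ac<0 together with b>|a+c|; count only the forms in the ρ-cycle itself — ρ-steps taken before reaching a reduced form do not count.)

D = 8, ⌊√D⌋ = 2
descent: ρ → (2,0,-1)
descent: ρ → (-1,2,1)  [lands on river]
river: ρ → (1,2,-1)
ρ-cycle length = 2 (tail of 2 descent steps not counted)

2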